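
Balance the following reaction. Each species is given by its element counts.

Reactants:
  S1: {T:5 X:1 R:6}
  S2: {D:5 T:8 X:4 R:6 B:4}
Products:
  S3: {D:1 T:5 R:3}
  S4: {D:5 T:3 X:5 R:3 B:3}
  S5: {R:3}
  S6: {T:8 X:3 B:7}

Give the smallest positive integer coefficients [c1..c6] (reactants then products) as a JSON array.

D: 2·0+4·5 = 20 | 5·1+3·5+4·0+1·0 = 20
T: 2·5+4·8 = 42 | 5·5+3·3+4·0+1·8 = 42
X: 2·1+4·4 = 18 | 5·0+3·5+4·0+1·3 = 18
R: 2·6+4·6 = 36 | 5·3+3·3+4·3+1·0 = 36
B: 2·0+4·4 = 16 | 5·0+3·3+4·0+1·7 = 16
gcd(2,4,5,3,4,1) = 1

Coefficients: [2, 4, 5, 3, 4, 1]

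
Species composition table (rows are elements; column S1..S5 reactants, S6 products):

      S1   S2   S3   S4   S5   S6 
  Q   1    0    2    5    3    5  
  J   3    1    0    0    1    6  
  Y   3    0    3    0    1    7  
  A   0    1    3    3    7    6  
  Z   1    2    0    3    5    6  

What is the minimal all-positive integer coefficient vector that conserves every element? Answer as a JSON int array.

Q: 6·1+5·0+3·2+1·5+1·3 = 20 | 4·5 = 20
J: 6·3+5·1+3·0+1·0+1·1 = 24 | 4·6 = 24
Y: 6·3+5·0+3·3+1·0+1·1 = 28 | 4·7 = 28
A: 6·0+5·1+3·3+1·3+1·7 = 24 | 4·6 = 24
Z: 6·1+5·2+3·0+1·3+1·5 = 24 | 4·6 = 24
gcd(6,5,3,1,1,4) = 1

Coefficients: [6, 5, 3, 1, 1, 4]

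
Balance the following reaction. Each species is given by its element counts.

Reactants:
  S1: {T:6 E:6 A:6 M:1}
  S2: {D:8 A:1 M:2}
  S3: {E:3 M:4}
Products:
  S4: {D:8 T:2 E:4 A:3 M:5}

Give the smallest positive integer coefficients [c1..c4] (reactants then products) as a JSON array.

Coefficients: [1, 3, 2, 3]

D: 1·0+3·8+2·0 = 24 | 3·8 = 24
T: 1·6+3·0+2·0 = 6 | 3·2 = 6
E: 1·6+3·0+2·3 = 12 | 3·4 = 12
A: 1·6+3·1+2·0 = 9 | 3·3 = 9
M: 1·1+3·2+2·4 = 15 | 3·5 = 15
gcd(1,3,2,3) = 1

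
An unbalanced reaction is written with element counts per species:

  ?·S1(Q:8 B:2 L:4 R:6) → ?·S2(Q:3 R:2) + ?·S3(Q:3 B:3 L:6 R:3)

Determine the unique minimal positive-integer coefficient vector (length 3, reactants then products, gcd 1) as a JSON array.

Q: 3·8 = 24 | 6·3+2·3 = 24
B: 3·2 = 6 | 6·0+2·3 = 6
L: 3·4 = 12 | 6·0+2·6 = 12
R: 3·6 = 18 | 6·2+2·3 = 18
gcd(3,6,2) = 1

Coefficients: [3, 6, 2]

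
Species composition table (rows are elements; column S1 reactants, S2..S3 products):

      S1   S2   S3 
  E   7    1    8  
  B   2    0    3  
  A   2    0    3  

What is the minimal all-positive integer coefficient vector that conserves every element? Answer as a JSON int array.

E: 3·7 = 21 | 5·1+2·8 = 21
B: 3·2 = 6 | 5·0+2·3 = 6
A: 3·2 = 6 | 5·0+2·3 = 6
gcd(3,5,2) = 1

Coefficients: [3, 5, 2]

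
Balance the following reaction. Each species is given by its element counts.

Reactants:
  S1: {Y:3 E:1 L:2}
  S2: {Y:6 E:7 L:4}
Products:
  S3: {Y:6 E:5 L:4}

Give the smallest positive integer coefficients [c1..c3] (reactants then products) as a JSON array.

Coefficients: [4, 3, 5]

Y: 4·3+3·6 = 30 | 5·6 = 30
E: 4·1+3·7 = 25 | 5·5 = 25
L: 4·2+3·4 = 20 | 5·4 = 20
gcd(4,3,5) = 1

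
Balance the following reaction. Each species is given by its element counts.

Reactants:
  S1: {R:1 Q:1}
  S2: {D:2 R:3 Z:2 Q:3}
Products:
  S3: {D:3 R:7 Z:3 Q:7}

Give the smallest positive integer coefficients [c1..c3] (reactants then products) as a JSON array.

Coefficients: [5, 3, 2]

D: 5·0+3·2 = 6 | 2·3 = 6
R: 5·1+3·3 = 14 | 2·7 = 14
Z: 5·0+3·2 = 6 | 2·3 = 6
Q: 5·1+3·3 = 14 | 2·7 = 14
gcd(5,3,2) = 1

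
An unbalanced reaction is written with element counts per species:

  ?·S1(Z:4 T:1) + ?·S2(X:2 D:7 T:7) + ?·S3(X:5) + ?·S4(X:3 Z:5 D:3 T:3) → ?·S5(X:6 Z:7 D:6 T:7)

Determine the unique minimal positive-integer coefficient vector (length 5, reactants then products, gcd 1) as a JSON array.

X: 5·0+3·2+3·5+3·3 = 30 | 5·6 = 30
Z: 5·4+3·0+3·0+3·5 = 35 | 5·7 = 35
D: 5·0+3·7+3·0+3·3 = 30 | 5·6 = 30
T: 5·1+3·7+3·0+3·3 = 35 | 5·7 = 35
gcd(5,3,3,3,5) = 1

Coefficients: [5, 3, 3, 3, 5]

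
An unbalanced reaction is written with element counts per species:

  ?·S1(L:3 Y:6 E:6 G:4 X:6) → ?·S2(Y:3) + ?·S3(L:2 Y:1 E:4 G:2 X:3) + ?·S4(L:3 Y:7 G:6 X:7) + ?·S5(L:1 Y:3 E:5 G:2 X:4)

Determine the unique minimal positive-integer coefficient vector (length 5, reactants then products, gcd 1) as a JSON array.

Coefficients: [5, 4, 5, 1, 2]

L: 5·3 = 15 | 4·0+5·2+1·3+2·1 = 15
Y: 5·6 = 30 | 4·3+5·1+1·7+2·3 = 30
E: 5·6 = 30 | 4·0+5·4+1·0+2·5 = 30
G: 5·4 = 20 | 4·0+5·2+1·6+2·2 = 20
X: 5·6 = 30 | 4·0+5·3+1·7+2·4 = 30
gcd(5,4,5,1,2) = 1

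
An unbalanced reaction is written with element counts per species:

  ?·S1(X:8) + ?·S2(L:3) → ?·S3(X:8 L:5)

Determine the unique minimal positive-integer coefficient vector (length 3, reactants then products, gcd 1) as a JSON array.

X: 3·8+5·0 = 24 | 3·8 = 24
L: 3·0+5·3 = 15 | 3·5 = 15
gcd(3,5,3) = 1

Coefficients: [3, 5, 3]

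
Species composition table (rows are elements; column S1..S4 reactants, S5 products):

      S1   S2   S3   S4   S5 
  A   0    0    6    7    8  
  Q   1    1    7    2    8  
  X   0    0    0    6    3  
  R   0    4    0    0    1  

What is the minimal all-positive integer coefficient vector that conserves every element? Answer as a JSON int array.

Coefficients: [6, 1, 3, 2, 4]

A: 6·0+1·0+3·6+2·7 = 32 | 4·8 = 32
Q: 6·1+1·1+3·7+2·2 = 32 | 4·8 = 32
X: 6·0+1·0+3·0+2·6 = 12 | 4·3 = 12
R: 6·0+1·4+3·0+2·0 = 4 | 4·1 = 4
gcd(6,1,3,2,4) = 1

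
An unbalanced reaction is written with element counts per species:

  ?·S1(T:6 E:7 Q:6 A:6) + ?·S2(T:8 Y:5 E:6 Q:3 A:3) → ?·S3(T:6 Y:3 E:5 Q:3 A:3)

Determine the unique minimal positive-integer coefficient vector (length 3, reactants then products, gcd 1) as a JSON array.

T: 1·6+3·8 = 30 | 5·6 = 30
Y: 1·0+3·5 = 15 | 5·3 = 15
E: 1·7+3·6 = 25 | 5·5 = 25
Q: 1·6+3·3 = 15 | 5·3 = 15
A: 1·6+3·3 = 15 | 5·3 = 15
gcd(1,3,5) = 1

Coefficients: [1, 3, 5]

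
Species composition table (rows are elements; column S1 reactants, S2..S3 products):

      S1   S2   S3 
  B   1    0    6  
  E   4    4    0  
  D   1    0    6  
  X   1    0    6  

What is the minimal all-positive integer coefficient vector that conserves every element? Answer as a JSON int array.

B: 6·1 = 6 | 6·0+1·6 = 6
E: 6·4 = 24 | 6·4+1·0 = 24
D: 6·1 = 6 | 6·0+1·6 = 6
X: 6·1 = 6 | 6·0+1·6 = 6
gcd(6,6,1) = 1

Coefficients: [6, 6, 1]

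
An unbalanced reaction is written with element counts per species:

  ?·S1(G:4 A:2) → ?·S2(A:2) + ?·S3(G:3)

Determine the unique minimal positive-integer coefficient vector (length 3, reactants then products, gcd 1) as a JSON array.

Coefficients: [3, 3, 4]

G: 3·4 = 12 | 3·0+4·3 = 12
A: 3·2 = 6 | 3·2+4·0 = 6
gcd(3,3,4) = 1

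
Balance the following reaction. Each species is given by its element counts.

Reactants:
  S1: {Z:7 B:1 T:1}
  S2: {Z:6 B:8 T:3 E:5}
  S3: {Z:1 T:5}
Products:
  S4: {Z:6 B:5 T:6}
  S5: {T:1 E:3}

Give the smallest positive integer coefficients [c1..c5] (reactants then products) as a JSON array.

Z: 1·7+3·6+5·1 = 30 | 5·6+5·0 = 30
B: 1·1+3·8+5·0 = 25 | 5·5+5·0 = 25
T: 1·1+3·3+5·5 = 35 | 5·6+5·1 = 35
E: 1·0+3·5+5·0 = 15 | 5·0+5·3 = 15
gcd(1,3,5,5,5) = 1

Coefficients: [1, 3, 5, 5, 5]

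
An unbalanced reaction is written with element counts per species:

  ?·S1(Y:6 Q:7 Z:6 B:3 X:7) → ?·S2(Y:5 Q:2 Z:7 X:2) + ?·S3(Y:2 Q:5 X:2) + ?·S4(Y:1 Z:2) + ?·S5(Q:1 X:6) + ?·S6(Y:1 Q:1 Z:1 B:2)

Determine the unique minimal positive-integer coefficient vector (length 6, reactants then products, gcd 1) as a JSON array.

Y: 4·6 = 24 | 2·5+3·2+2·1+3·0+6·1 = 24
Q: 4·7 = 28 | 2·2+3·5+2·0+3·1+6·1 = 28
Z: 4·6 = 24 | 2·7+3·0+2·2+3·0+6·1 = 24
B: 4·3 = 12 | 2·0+3·0+2·0+3·0+6·2 = 12
X: 4·7 = 28 | 2·2+3·2+2·0+3·6+6·0 = 28
gcd(4,2,3,2,3,6) = 1

Coefficients: [4, 2, 3, 2, 3, 6]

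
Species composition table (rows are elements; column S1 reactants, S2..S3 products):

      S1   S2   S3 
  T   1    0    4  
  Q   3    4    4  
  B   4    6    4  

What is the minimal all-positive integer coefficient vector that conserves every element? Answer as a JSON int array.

T: 4·1 = 4 | 2·0+1·4 = 4
Q: 4·3 = 12 | 2·4+1·4 = 12
B: 4·4 = 16 | 2·6+1·4 = 16
gcd(4,2,1) = 1

Coefficients: [4, 2, 1]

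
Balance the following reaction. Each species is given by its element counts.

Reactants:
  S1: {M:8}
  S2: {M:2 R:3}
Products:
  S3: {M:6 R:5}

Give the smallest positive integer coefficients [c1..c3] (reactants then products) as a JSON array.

Coefficients: [1, 5, 3]

M: 1·8+5·2 = 18 | 3·6 = 18
R: 1·0+5·3 = 15 | 3·5 = 15
gcd(1,5,3) = 1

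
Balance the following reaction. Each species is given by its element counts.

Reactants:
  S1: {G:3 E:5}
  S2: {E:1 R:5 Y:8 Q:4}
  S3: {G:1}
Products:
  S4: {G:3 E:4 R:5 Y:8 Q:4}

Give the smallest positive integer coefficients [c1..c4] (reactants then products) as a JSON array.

G: 3·3+5·0+6·1 = 15 | 5·3 = 15
E: 3·5+5·1+6·0 = 20 | 5·4 = 20
R: 3·0+5·5+6·0 = 25 | 5·5 = 25
Y: 3·0+5·8+6·0 = 40 | 5·8 = 40
Q: 3·0+5·4+6·0 = 20 | 5·4 = 20
gcd(3,5,6,5) = 1

Coefficients: [3, 5, 6, 5]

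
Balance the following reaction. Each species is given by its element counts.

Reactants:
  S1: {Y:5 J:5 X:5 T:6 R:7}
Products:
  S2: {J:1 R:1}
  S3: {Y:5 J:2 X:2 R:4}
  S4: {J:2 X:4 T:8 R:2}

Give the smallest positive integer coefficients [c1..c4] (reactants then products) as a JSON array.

Coefficients: [4, 6, 4, 3]

Y: 4·5 = 20 | 6·0+4·5+3·0 = 20
J: 4·5 = 20 | 6·1+4·2+3·2 = 20
X: 4·5 = 20 | 6·0+4·2+3·4 = 20
T: 4·6 = 24 | 6·0+4·0+3·8 = 24
R: 4·7 = 28 | 6·1+4·4+3·2 = 28
gcd(4,6,4,3) = 1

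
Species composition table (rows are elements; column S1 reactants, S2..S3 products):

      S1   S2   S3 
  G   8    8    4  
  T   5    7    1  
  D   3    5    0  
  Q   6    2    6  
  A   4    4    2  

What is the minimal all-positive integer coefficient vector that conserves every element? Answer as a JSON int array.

G: 5·8 = 40 | 3·8+4·4 = 40
T: 5·5 = 25 | 3·7+4·1 = 25
D: 5·3 = 15 | 3·5+4·0 = 15
Q: 5·6 = 30 | 3·2+4·6 = 30
A: 5·4 = 20 | 3·4+4·2 = 20
gcd(5,3,4) = 1

Coefficients: [5, 3, 4]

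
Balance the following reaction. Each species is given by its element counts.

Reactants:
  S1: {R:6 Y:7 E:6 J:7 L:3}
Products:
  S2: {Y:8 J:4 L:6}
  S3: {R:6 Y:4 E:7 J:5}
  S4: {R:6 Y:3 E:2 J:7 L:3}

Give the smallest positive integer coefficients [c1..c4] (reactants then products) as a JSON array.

R: 5·6 = 30 | 2·0+4·6+1·6 = 30
Y: 5·7 = 35 | 2·8+4·4+1·3 = 35
E: 5·6 = 30 | 2·0+4·7+1·2 = 30
J: 5·7 = 35 | 2·4+4·5+1·7 = 35
L: 5·3 = 15 | 2·6+4·0+1·3 = 15
gcd(5,2,4,1) = 1

Coefficients: [5, 2, 4, 1]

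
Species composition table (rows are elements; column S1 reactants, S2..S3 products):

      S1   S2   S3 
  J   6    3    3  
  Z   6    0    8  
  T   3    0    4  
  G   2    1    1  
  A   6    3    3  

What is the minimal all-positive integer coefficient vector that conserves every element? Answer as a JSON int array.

J: 4·6 = 24 | 5·3+3·3 = 24
Z: 4·6 = 24 | 5·0+3·8 = 24
T: 4·3 = 12 | 5·0+3·4 = 12
G: 4·2 = 8 | 5·1+3·1 = 8
A: 4·6 = 24 | 5·3+3·3 = 24
gcd(4,5,3) = 1

Coefficients: [4, 5, 3]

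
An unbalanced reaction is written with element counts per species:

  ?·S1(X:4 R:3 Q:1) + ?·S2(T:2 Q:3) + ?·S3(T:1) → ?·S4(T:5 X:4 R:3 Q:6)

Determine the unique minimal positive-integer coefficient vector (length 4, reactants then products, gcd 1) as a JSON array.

T: 3·0+5·2+5·1 = 15 | 3·5 = 15
X: 3·4+5·0+5·0 = 12 | 3·4 = 12
R: 3·3+5·0+5·0 = 9 | 3·3 = 9
Q: 3·1+5·3+5·0 = 18 | 3·6 = 18
gcd(3,5,5,3) = 1

Coefficients: [3, 5, 5, 3]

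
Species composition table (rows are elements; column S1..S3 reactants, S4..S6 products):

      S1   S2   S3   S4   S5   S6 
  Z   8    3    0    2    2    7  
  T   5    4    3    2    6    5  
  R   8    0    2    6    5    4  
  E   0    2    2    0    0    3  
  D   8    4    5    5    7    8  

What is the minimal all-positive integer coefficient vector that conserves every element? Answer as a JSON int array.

Coefficients: [5, 4, 5, 1, 4, 6]

Z: 5·8+4·3+5·0 = 52 | 1·2+4·2+6·7 = 52
T: 5·5+4·4+5·3 = 56 | 1·2+4·6+6·5 = 56
R: 5·8+4·0+5·2 = 50 | 1·6+4·5+6·4 = 50
E: 5·0+4·2+5·2 = 18 | 1·0+4·0+6·3 = 18
D: 5·8+4·4+5·5 = 81 | 1·5+4·7+6·8 = 81
gcd(5,4,5,1,4,6) = 1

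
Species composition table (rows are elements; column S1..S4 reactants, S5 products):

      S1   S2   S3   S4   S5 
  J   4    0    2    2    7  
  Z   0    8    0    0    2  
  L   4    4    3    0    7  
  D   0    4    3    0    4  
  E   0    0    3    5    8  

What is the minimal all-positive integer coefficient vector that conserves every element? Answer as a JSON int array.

Coefficients: [3, 1, 4, 4, 4]

J: 3·4+1·0+4·2+4·2 = 28 | 4·7 = 28
Z: 3·0+1·8+4·0+4·0 = 8 | 4·2 = 8
L: 3·4+1·4+4·3+4·0 = 28 | 4·7 = 28
D: 3·0+1·4+4·3+4·0 = 16 | 4·4 = 16
E: 3·0+1·0+4·3+4·5 = 32 | 4·8 = 32
gcd(3,1,4,4,4) = 1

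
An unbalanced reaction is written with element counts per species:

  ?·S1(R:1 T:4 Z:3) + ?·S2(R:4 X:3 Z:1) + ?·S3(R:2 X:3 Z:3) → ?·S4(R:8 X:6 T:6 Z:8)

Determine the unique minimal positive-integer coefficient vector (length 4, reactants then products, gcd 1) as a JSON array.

R: 6·1+5·4+3·2 = 32 | 4·8 = 32
X: 6·0+5·3+3·3 = 24 | 4·6 = 24
T: 6·4+5·0+3·0 = 24 | 4·6 = 24
Z: 6·3+5·1+3·3 = 32 | 4·8 = 32
gcd(6,5,3,4) = 1

Coefficients: [6, 5, 3, 4]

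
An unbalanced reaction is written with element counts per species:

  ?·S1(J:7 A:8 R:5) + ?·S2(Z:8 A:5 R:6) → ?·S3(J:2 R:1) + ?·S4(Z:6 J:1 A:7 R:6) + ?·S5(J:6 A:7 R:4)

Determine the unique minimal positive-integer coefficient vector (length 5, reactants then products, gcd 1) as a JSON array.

Z: 6·0+3·8 = 24 | 4·0+4·6+5·0 = 24
J: 6·7+3·0 = 42 | 4·2+4·1+5·6 = 42
A: 6·8+3·5 = 63 | 4·0+4·7+5·7 = 63
R: 6·5+3·6 = 48 | 4·1+4·6+5·4 = 48
gcd(6,3,4,4,5) = 1

Coefficients: [6, 3, 4, 4, 5]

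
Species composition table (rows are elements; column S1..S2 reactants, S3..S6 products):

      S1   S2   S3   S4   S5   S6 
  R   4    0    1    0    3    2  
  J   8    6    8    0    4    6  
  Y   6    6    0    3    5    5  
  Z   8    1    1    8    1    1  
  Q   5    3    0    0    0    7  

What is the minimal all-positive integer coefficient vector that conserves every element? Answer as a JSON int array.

Coefficients: [6, 4, 3, 5, 3, 6]

R: 6·4+4·0 = 24 | 3·1+5·0+3·3+6·2 = 24
J: 6·8+4·6 = 72 | 3·8+5·0+3·4+6·6 = 72
Y: 6·6+4·6 = 60 | 3·0+5·3+3·5+6·5 = 60
Z: 6·8+4·1 = 52 | 3·1+5·8+3·1+6·1 = 52
Q: 6·5+4·3 = 42 | 3·0+5·0+3·0+6·7 = 42
gcd(6,4,3,5,3,6) = 1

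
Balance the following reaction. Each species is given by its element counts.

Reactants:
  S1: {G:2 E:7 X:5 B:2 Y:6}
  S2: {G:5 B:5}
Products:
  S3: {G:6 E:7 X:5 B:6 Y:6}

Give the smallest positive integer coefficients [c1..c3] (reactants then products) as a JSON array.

G: 5·2+4·5 = 30 | 5·6 = 30
E: 5·7+4·0 = 35 | 5·7 = 35
X: 5·5+4·0 = 25 | 5·5 = 25
B: 5·2+4·5 = 30 | 5·6 = 30
Y: 5·6+4·0 = 30 | 5·6 = 30
gcd(5,4,5) = 1

Coefficients: [5, 4, 5]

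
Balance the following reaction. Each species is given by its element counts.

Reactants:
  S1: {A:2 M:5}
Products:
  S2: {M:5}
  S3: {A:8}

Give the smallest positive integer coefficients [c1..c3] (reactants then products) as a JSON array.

A: 4·2 = 8 | 4·0+1·8 = 8
M: 4·5 = 20 | 4·5+1·0 = 20
gcd(4,4,1) = 1

Coefficients: [4, 4, 1]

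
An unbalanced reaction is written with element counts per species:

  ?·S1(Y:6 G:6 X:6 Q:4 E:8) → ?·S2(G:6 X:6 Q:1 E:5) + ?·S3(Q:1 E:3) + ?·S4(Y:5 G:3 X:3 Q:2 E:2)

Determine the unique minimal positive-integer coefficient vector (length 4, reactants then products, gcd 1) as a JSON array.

Coefficients: [5, 2, 6, 6]

Y: 5·6 = 30 | 2·0+6·0+6·5 = 30
G: 5·6 = 30 | 2·6+6·0+6·3 = 30
X: 5·6 = 30 | 2·6+6·0+6·3 = 30
Q: 5·4 = 20 | 2·1+6·1+6·2 = 20
E: 5·8 = 40 | 2·5+6·3+6·2 = 40
gcd(5,2,6,6) = 1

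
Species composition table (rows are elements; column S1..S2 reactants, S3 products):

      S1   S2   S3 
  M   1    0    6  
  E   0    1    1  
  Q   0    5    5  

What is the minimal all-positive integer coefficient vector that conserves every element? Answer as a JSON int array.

Coefficients: [6, 1, 1]

M: 6·1+1·0 = 6 | 1·6 = 6
E: 6·0+1·1 = 1 | 1·1 = 1
Q: 6·0+1·5 = 5 | 1·5 = 5
gcd(6,1,1) = 1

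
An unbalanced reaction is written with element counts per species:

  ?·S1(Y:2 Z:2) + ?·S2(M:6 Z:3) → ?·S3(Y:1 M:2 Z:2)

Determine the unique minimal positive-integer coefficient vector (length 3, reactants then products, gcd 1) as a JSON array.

Coefficients: [3, 2, 6]

Y: 3·2+2·0 = 6 | 6·1 = 6
M: 3·0+2·6 = 12 | 6·2 = 12
Z: 3·2+2·3 = 12 | 6·2 = 12
gcd(3,2,6) = 1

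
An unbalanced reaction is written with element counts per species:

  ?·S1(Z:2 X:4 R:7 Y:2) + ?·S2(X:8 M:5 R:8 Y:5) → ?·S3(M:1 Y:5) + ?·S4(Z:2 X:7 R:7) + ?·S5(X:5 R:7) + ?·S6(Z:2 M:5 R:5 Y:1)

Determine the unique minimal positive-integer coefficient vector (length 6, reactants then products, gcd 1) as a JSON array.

Z: 6·2+3·0 = 12 | 5·0+4·2+4·0+2·2 = 12
X: 6·4+3·8 = 48 | 5·0+4·7+4·5+2·0 = 48
M: 6·0+3·5 = 15 | 5·1+4·0+4·0+2·5 = 15
R: 6·7+3·8 = 66 | 5·0+4·7+4·7+2·5 = 66
Y: 6·2+3·5 = 27 | 5·5+4·0+4·0+2·1 = 27
gcd(6,3,5,4,4,2) = 1

Coefficients: [6, 3, 5, 4, 4, 2]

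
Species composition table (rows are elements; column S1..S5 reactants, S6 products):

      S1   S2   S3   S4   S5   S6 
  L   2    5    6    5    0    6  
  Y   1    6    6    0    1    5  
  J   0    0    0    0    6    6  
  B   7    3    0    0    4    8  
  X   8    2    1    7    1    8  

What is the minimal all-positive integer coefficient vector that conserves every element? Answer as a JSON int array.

L: 2·2+2·5+1·6+2·5+5·0 = 30 | 5·6 = 30
Y: 2·1+2·6+1·6+2·0+5·1 = 25 | 5·5 = 25
J: 2·0+2·0+1·0+2·0+5·6 = 30 | 5·6 = 30
B: 2·7+2·3+1·0+2·0+5·4 = 40 | 5·8 = 40
X: 2·8+2·2+1·1+2·7+5·1 = 40 | 5·8 = 40
gcd(2,2,1,2,5,5) = 1

Coefficients: [2, 2, 1, 2, 5, 5]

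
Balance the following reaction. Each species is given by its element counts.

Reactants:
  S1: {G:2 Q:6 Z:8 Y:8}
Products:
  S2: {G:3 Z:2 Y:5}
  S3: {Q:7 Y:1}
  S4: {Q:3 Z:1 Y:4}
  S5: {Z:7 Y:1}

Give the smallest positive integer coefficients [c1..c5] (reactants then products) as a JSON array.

G: 6·2 = 12 | 4·3+3·0+5·0+5·0 = 12
Q: 6·6 = 36 | 4·0+3·7+5·3+5·0 = 36
Z: 6·8 = 48 | 4·2+3·0+5·1+5·7 = 48
Y: 6·8 = 48 | 4·5+3·1+5·4+5·1 = 48
gcd(6,4,3,5,5) = 1

Coefficients: [6, 4, 3, 5, 5]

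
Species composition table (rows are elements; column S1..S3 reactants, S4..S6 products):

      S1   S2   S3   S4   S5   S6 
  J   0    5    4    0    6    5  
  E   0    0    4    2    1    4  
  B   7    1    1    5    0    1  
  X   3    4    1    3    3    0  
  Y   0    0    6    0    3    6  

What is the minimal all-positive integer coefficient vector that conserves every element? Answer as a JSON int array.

J: 1·0+5·5+4·4 = 41 | 3·0+6·6+1·5 = 41
E: 1·0+5·0+4·4 = 16 | 3·2+6·1+1·4 = 16
B: 1·7+5·1+4·1 = 16 | 3·5+6·0+1·1 = 16
X: 1·3+5·4+4·1 = 27 | 3·3+6·3+1·0 = 27
Y: 1·0+5·0+4·6 = 24 | 3·0+6·3+1·6 = 24
gcd(1,5,4,3,6,1) = 1

Coefficients: [1, 5, 4, 3, 6, 1]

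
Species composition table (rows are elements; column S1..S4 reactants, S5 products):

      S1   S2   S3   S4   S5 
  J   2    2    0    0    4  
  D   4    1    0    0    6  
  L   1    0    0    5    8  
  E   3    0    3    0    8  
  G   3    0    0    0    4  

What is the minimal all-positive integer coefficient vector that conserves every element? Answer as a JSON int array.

J: 4·2+2·2+4·0+4·0 = 12 | 3·4 = 12
D: 4·4+2·1+4·0+4·0 = 18 | 3·6 = 18
L: 4·1+2·0+4·0+4·5 = 24 | 3·8 = 24
E: 4·3+2·0+4·3+4·0 = 24 | 3·8 = 24
G: 4·3+2·0+4·0+4·0 = 12 | 3·4 = 12
gcd(4,2,4,4,3) = 1

Coefficients: [4, 2, 4, 4, 3]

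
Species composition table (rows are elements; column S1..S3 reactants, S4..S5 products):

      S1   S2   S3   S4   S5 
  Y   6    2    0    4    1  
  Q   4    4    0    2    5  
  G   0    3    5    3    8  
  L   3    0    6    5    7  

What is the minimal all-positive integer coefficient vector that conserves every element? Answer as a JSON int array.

Y: 3·6+2·2+5·0 = 22 | 5·4+2·1 = 22
Q: 3·4+2·4+5·0 = 20 | 5·2+2·5 = 20
G: 3·0+2·3+5·5 = 31 | 5·3+2·8 = 31
L: 3·3+2·0+5·6 = 39 | 5·5+2·7 = 39
gcd(3,2,5,5,2) = 1

Coefficients: [3, 2, 5, 5, 2]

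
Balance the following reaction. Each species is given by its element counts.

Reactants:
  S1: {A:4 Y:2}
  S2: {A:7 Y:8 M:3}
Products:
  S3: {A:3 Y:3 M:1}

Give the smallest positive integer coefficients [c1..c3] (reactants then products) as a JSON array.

Coefficients: [1, 2, 6]

A: 1·4+2·7 = 18 | 6·3 = 18
Y: 1·2+2·8 = 18 | 6·3 = 18
M: 1·0+2·3 = 6 | 6·1 = 6
gcd(1,2,6) = 1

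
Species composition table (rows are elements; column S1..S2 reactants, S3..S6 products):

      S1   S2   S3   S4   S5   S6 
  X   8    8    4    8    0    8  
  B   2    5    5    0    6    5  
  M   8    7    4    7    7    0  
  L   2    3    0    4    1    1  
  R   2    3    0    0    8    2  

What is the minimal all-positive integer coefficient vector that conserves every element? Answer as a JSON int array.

X: 1·8+6·8 = 56 | 2·4+4·8+2·0+2·8 = 56
B: 1·2+6·5 = 32 | 2·5+4·0+2·6+2·5 = 32
M: 1·8+6·7 = 50 | 2·4+4·7+2·7+2·0 = 50
L: 1·2+6·3 = 20 | 2·0+4·4+2·1+2·1 = 20
R: 1·2+6·3 = 20 | 2·0+4·0+2·8+2·2 = 20
gcd(1,6,2,4,2,2) = 1

Coefficients: [1, 6, 2, 4, 2, 2]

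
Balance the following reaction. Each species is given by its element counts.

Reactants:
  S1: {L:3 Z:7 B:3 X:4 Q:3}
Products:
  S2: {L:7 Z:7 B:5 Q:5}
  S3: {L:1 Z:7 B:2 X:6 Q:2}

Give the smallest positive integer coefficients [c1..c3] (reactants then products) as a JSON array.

Coefficients: [3, 1, 2]

L: 3·3 = 9 | 1·7+2·1 = 9
Z: 3·7 = 21 | 1·7+2·7 = 21
B: 3·3 = 9 | 1·5+2·2 = 9
X: 3·4 = 12 | 1·0+2·6 = 12
Q: 3·3 = 9 | 1·5+2·2 = 9
gcd(3,1,2) = 1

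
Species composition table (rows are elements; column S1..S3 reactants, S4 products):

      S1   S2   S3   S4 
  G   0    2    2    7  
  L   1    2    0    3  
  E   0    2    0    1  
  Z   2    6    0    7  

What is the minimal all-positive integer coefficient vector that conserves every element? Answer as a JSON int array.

G: 4·0+1·2+6·2 = 14 | 2·7 = 14
L: 4·1+1·2+6·0 = 6 | 2·3 = 6
E: 4·0+1·2+6·0 = 2 | 2·1 = 2
Z: 4·2+1·6+6·0 = 14 | 2·7 = 14
gcd(4,1,6,2) = 1

Coefficients: [4, 1, 6, 2]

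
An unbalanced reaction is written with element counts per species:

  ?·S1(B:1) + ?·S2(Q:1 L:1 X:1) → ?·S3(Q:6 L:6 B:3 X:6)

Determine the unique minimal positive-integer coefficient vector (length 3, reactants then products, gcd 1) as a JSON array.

Coefficients: [3, 6, 1]

Q: 3·0+6·1 = 6 | 1·6 = 6
L: 3·0+6·1 = 6 | 1·6 = 6
B: 3·1+6·0 = 3 | 1·3 = 3
X: 3·0+6·1 = 6 | 1·6 = 6
gcd(3,6,1) = 1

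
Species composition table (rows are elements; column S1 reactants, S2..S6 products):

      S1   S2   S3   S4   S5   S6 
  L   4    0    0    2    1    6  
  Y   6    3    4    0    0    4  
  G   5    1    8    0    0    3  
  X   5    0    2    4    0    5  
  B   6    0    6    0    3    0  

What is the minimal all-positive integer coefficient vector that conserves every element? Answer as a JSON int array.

L: 5·4 = 20 | 6·0+2·0+4·2+6·1+1·6 = 20
Y: 5·6 = 30 | 6·3+2·4+4·0+6·0+1·4 = 30
G: 5·5 = 25 | 6·1+2·8+4·0+6·0+1·3 = 25
X: 5·5 = 25 | 6·0+2·2+4·4+6·0+1·5 = 25
B: 5·6 = 30 | 6·0+2·6+4·0+6·3+1·0 = 30
gcd(5,6,2,4,6,1) = 1

Coefficients: [5, 6, 2, 4, 6, 1]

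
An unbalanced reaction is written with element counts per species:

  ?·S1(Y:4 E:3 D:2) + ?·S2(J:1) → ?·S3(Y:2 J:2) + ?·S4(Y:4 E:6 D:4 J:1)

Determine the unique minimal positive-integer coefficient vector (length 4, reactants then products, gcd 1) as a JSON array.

Y: 2·4+5·0 = 8 | 2·2+1·4 = 8
E: 2·3+5·0 = 6 | 2·0+1·6 = 6
D: 2·2+5·0 = 4 | 2·0+1·4 = 4
J: 2·0+5·1 = 5 | 2·2+1·1 = 5
gcd(2,5,2,1) = 1

Coefficients: [2, 5, 2, 1]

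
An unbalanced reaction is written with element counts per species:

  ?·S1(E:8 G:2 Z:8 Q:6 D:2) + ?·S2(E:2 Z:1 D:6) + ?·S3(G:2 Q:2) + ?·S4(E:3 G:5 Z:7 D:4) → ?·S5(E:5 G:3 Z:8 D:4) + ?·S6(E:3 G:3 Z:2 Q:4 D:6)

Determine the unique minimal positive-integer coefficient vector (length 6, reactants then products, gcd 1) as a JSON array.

E: 2·8+5·2+4·0+3·3 = 35 | 4·5+5·3 = 35
G: 2·2+5·0+4·2+3·5 = 27 | 4·3+5·3 = 27
Z: 2·8+5·1+4·0+3·7 = 42 | 4·8+5·2 = 42
Q: 2·6+5·0+4·2+3·0 = 20 | 4·0+5·4 = 20
D: 2·2+5·6+4·0+3·4 = 46 | 4·4+5·6 = 46
gcd(2,5,4,3,4,5) = 1

Coefficients: [2, 5, 4, 3, 4, 5]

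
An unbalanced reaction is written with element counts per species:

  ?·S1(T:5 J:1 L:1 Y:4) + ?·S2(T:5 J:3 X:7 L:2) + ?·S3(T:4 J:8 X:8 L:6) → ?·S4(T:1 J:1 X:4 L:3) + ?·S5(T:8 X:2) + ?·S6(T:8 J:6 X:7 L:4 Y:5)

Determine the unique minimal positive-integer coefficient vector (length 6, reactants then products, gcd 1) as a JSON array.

Coefficients: [5, 4, 1, 1, 2, 4]

T: 5·5+4·5+1·4 = 49 | 1·1+2·8+4·8 = 49
J: 5·1+4·3+1·8 = 25 | 1·1+2·0+4·6 = 25
X: 5·0+4·7+1·8 = 36 | 1·4+2·2+4·7 = 36
L: 5·1+4·2+1·6 = 19 | 1·3+2·0+4·4 = 19
Y: 5·4+4·0+1·0 = 20 | 1·0+2·0+4·5 = 20
gcd(5,4,1,1,2,4) = 1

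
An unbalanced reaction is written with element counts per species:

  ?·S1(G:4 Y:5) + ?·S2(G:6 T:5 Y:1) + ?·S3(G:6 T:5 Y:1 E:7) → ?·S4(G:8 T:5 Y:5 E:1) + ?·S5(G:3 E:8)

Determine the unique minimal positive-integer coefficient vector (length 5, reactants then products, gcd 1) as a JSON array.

Coefficients: [4, 2, 3, 5, 2]

G: 4·4+2·6+3·6 = 46 | 5·8+2·3 = 46
T: 4·0+2·5+3·5 = 25 | 5·5+2·0 = 25
Y: 4·5+2·1+3·1 = 25 | 5·5+2·0 = 25
E: 4·0+2·0+3·7 = 21 | 5·1+2·8 = 21
gcd(4,2,3,5,2) = 1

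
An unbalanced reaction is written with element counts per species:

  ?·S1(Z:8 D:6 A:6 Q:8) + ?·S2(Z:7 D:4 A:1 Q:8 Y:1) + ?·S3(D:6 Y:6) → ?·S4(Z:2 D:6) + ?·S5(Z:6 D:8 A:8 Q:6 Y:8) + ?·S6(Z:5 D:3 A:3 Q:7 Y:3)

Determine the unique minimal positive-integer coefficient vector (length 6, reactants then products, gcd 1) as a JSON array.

Coefficients: [4, 2, 4, 5, 1, 6]

Z: 4·8+2·7+4·0 = 46 | 5·2+1·6+6·5 = 46
D: 4·6+2·4+4·6 = 56 | 5·6+1·8+6·3 = 56
A: 4·6+2·1+4·0 = 26 | 5·0+1·8+6·3 = 26
Q: 4·8+2·8+4·0 = 48 | 5·0+1·6+6·7 = 48
Y: 4·0+2·1+4·6 = 26 | 5·0+1·8+6·3 = 26
gcd(4,2,4,5,1,6) = 1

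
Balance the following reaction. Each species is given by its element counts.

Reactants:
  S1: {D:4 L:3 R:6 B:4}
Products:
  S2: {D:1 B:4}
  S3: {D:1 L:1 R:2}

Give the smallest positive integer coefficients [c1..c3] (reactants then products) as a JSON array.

D: 1·4 = 4 | 1·1+3·1 = 4
L: 1·3 = 3 | 1·0+3·1 = 3
R: 1·6 = 6 | 1·0+3·2 = 6
B: 1·4 = 4 | 1·4+3·0 = 4
gcd(1,1,3) = 1

Coefficients: [1, 1, 3]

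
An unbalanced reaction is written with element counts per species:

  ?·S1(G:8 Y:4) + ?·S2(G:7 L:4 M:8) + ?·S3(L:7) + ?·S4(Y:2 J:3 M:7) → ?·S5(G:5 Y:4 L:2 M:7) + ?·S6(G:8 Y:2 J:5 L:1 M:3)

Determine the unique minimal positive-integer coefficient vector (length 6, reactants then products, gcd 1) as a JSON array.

Coefficients: [5, 2, 1, 5, 6, 3]

G: 5·8+2·7+1·0+5·0 = 54 | 6·5+3·8 = 54
Y: 5·4+2·0+1·0+5·2 = 30 | 6·4+3·2 = 30
J: 5·0+2·0+1·0+5·3 = 15 | 6·0+3·5 = 15
L: 5·0+2·4+1·7+5·0 = 15 | 6·2+3·1 = 15
M: 5·0+2·8+1·0+5·7 = 51 | 6·7+3·3 = 51
gcd(5,2,1,5,6,3) = 1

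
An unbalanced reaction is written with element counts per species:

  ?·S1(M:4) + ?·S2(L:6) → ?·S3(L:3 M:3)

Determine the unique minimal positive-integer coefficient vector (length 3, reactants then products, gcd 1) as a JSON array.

Coefficients: [3, 2, 4]

L: 3·0+2·6 = 12 | 4·3 = 12
M: 3·4+2·0 = 12 | 4·3 = 12
gcd(3,2,4) = 1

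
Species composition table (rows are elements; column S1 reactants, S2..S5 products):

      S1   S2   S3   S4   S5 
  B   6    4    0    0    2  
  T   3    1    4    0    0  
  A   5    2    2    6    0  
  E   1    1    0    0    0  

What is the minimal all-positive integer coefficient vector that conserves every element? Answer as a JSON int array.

B: 6·6 = 36 | 6·4+3·0+2·0+6·2 = 36
T: 6·3 = 18 | 6·1+3·4+2·0+6·0 = 18
A: 6·5 = 30 | 6·2+3·2+2·6+6·0 = 30
E: 6·1 = 6 | 6·1+3·0+2·0+6·0 = 6
gcd(6,6,3,2,6) = 1

Coefficients: [6, 6, 3, 2, 6]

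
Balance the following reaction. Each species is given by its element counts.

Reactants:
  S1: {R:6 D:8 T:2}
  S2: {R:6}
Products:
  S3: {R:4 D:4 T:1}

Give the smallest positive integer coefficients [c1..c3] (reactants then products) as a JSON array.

Coefficients: [3, 1, 6]

R: 3·6+1·6 = 24 | 6·4 = 24
D: 3·8+1·0 = 24 | 6·4 = 24
T: 3·2+1·0 = 6 | 6·1 = 6
gcd(3,1,6) = 1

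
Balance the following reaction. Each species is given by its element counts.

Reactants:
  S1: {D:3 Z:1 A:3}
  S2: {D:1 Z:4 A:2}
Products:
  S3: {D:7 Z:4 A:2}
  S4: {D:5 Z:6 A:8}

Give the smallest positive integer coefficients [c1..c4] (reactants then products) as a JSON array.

Coefficients: [6, 4, 1, 3]

D: 6·3+4·1 = 22 | 1·7+3·5 = 22
Z: 6·1+4·4 = 22 | 1·4+3·6 = 22
A: 6·3+4·2 = 26 | 1·2+3·8 = 26
gcd(6,4,1,3) = 1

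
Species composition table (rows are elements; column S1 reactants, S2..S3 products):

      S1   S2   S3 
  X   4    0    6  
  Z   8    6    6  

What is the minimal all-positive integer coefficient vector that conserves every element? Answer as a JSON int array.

Coefficients: [3, 2, 2]

X: 3·4 = 12 | 2·0+2·6 = 12
Z: 3·8 = 24 | 2·6+2·6 = 24
gcd(3,2,2) = 1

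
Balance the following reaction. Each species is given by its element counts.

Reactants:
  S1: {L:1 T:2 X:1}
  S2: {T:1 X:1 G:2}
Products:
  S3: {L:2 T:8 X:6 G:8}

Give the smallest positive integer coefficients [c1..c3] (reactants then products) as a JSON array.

L: 2·1+4·0 = 2 | 1·2 = 2
T: 2·2+4·1 = 8 | 1·8 = 8
X: 2·1+4·1 = 6 | 1·6 = 6
G: 2·0+4·2 = 8 | 1·8 = 8
gcd(2,4,1) = 1

Coefficients: [2, 4, 1]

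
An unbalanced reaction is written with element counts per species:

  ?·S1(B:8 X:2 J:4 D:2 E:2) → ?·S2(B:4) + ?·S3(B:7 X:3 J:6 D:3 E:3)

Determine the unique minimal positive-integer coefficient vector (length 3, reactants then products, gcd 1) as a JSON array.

B: 6·8 = 48 | 5·4+4·7 = 48
X: 6·2 = 12 | 5·0+4·3 = 12
J: 6·4 = 24 | 5·0+4·6 = 24
D: 6·2 = 12 | 5·0+4·3 = 12
E: 6·2 = 12 | 5·0+4·3 = 12
gcd(6,5,4) = 1

Coefficients: [6, 5, 4]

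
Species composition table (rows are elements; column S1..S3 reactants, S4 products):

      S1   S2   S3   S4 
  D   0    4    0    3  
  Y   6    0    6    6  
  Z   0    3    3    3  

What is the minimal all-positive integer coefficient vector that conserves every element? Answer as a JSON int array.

D: 3·0+3·4+1·0 = 12 | 4·3 = 12
Y: 3·6+3·0+1·6 = 24 | 4·6 = 24
Z: 3·0+3·3+1·3 = 12 | 4·3 = 12
gcd(3,3,1,4) = 1

Coefficients: [3, 3, 1, 4]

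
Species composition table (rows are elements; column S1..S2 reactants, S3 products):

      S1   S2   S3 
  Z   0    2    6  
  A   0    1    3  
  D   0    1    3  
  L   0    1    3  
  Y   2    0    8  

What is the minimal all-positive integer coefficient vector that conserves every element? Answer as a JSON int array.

Z: 4·0+3·2 = 6 | 1·6 = 6
A: 4·0+3·1 = 3 | 1·3 = 3
D: 4·0+3·1 = 3 | 1·3 = 3
L: 4·0+3·1 = 3 | 1·3 = 3
Y: 4·2+3·0 = 8 | 1·8 = 8
gcd(4,3,1) = 1

Coefficients: [4, 3, 1]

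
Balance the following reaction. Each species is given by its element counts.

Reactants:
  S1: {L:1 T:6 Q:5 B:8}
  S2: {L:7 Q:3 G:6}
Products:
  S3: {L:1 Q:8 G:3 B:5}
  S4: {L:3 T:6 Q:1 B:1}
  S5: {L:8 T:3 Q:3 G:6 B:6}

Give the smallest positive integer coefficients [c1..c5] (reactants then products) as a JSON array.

Coefficients: [3, 3, 2, 2, 2]

L: 3·1+3·7 = 24 | 2·1+2·3+2·8 = 24
T: 3·6+3·0 = 18 | 2·0+2·6+2·3 = 18
Q: 3·5+3·3 = 24 | 2·8+2·1+2·3 = 24
G: 3·0+3·6 = 18 | 2·3+2·0+2·6 = 18
B: 3·8+3·0 = 24 | 2·5+2·1+2·6 = 24
gcd(3,3,2,2,2) = 1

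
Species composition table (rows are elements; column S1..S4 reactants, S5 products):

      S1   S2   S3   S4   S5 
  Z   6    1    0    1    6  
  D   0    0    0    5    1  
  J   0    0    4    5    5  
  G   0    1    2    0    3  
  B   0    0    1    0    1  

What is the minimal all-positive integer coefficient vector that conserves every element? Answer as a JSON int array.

Z: 4·6+5·1+5·0+1·1 = 30 | 5·6 = 30
D: 4·0+5·0+5·0+1·5 = 5 | 5·1 = 5
J: 4·0+5·0+5·4+1·5 = 25 | 5·5 = 25
G: 4·0+5·1+5·2+1·0 = 15 | 5·3 = 15
B: 4·0+5·0+5·1+1·0 = 5 | 5·1 = 5
gcd(4,5,5,1,5) = 1

Coefficients: [4, 5, 5, 1, 5]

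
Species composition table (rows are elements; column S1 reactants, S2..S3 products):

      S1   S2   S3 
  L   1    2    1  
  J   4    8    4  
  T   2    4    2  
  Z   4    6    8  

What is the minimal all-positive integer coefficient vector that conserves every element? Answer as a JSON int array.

L: 5·1 = 5 | 2·2+1·1 = 5
J: 5·4 = 20 | 2·8+1·4 = 20
T: 5·2 = 10 | 2·4+1·2 = 10
Z: 5·4 = 20 | 2·6+1·8 = 20
gcd(5,2,1) = 1

Coefficients: [5, 2, 1]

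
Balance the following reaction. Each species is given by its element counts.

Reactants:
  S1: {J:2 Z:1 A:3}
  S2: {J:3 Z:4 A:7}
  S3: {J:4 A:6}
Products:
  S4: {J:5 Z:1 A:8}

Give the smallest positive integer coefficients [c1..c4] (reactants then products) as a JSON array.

J: 1·2+1·3+5·4 = 25 | 5·5 = 25
Z: 1·1+1·4+5·0 = 5 | 5·1 = 5
A: 1·3+1·7+5·6 = 40 | 5·8 = 40
gcd(1,1,5,5) = 1

Coefficients: [1, 1, 5, 5]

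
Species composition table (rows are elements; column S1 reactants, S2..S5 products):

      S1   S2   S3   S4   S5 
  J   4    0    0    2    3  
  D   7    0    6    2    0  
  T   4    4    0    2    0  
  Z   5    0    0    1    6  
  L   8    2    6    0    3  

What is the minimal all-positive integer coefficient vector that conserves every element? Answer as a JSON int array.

Coefficients: [6, 3, 5, 6, 4]

J: 6·4 = 24 | 3·0+5·0+6·2+4·3 = 24
D: 6·7 = 42 | 3·0+5·6+6·2+4·0 = 42
T: 6·4 = 24 | 3·4+5·0+6·2+4·0 = 24
Z: 6·5 = 30 | 3·0+5·0+6·1+4·6 = 30
L: 6·8 = 48 | 3·2+5·6+6·0+4·3 = 48
gcd(6,3,5,6,4) = 1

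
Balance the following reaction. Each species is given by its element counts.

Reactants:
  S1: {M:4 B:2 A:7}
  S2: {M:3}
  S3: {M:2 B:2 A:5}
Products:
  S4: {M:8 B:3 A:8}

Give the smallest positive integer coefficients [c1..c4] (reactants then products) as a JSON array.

Coefficients: [1, 6, 5, 4]

M: 1·4+6·3+5·2 = 32 | 4·8 = 32
B: 1·2+6·0+5·2 = 12 | 4·3 = 12
A: 1·7+6·0+5·5 = 32 | 4·8 = 32
gcd(1,6,5,4) = 1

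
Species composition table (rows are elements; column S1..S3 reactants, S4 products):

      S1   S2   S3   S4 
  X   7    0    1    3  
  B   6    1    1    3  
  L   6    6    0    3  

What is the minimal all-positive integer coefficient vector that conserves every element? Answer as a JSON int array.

Coefficients: [1, 1, 5, 4]

X: 1·7+1·0+5·1 = 12 | 4·3 = 12
B: 1·6+1·1+5·1 = 12 | 4·3 = 12
L: 1·6+1·6+5·0 = 12 | 4·3 = 12
gcd(1,1,5,4) = 1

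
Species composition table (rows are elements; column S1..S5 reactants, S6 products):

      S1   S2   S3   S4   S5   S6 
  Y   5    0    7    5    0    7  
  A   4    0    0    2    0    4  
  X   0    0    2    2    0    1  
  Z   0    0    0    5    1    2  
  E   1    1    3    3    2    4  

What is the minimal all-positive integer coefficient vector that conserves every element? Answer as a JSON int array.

Coefficients: [5, 6, 1, 2, 2, 6]

Y: 5·5+6·0+1·7+2·5+2·0 = 42 | 6·7 = 42
A: 5·4+6·0+1·0+2·2+2·0 = 24 | 6·4 = 24
X: 5·0+6·0+1·2+2·2+2·0 = 6 | 6·1 = 6
Z: 5·0+6·0+1·0+2·5+2·1 = 12 | 6·2 = 12
E: 5·1+6·1+1·3+2·3+2·2 = 24 | 6·4 = 24
gcd(5,6,1,2,2,6) = 1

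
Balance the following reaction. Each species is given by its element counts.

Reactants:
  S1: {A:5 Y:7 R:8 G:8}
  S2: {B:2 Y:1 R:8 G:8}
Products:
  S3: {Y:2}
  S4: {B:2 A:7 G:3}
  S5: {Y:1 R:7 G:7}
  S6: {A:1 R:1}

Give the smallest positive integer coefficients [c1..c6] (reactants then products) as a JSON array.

Coefficients: [2, 1, 6, 1, 3, 3]

B: 2·0+1·2 = 2 | 6·0+1·2+3·0+3·0 = 2
A: 2·5+1·0 = 10 | 6·0+1·7+3·0+3·1 = 10
Y: 2·7+1·1 = 15 | 6·2+1·0+3·1+3·0 = 15
R: 2·8+1·8 = 24 | 6·0+1·0+3·7+3·1 = 24
G: 2·8+1·8 = 24 | 6·0+1·3+3·7+3·0 = 24
gcd(2,1,6,1,3,3) = 1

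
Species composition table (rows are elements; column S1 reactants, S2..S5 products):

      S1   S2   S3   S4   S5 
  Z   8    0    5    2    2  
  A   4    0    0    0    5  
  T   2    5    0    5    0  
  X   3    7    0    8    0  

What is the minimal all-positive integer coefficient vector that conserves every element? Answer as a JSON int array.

Coefficients: [5, 1, 6, 1, 4]

Z: 5·8 = 40 | 1·0+6·5+1·2+4·2 = 40
A: 5·4 = 20 | 1·0+6·0+1·0+4·5 = 20
T: 5·2 = 10 | 1·5+6·0+1·5+4·0 = 10
X: 5·3 = 15 | 1·7+6·0+1·8+4·0 = 15
gcd(5,1,6,1,4) = 1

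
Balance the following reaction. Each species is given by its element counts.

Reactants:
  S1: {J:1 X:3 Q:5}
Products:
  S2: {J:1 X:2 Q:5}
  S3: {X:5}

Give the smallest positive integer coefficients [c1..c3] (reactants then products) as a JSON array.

J: 5·1 = 5 | 5·1+1·0 = 5
X: 5·3 = 15 | 5·2+1·5 = 15
Q: 5·5 = 25 | 5·5+1·0 = 25
gcd(5,5,1) = 1

Coefficients: [5, 5, 1]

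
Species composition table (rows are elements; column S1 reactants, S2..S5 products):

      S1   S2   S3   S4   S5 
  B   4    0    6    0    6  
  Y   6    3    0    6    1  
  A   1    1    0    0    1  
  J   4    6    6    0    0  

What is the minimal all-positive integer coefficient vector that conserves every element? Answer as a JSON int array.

B: 6·4 = 24 | 3·0+1·6+4·0+3·6 = 24
Y: 6·6 = 36 | 3·3+1·0+4·6+3·1 = 36
A: 6·1 = 6 | 3·1+1·0+4·0+3·1 = 6
J: 6·4 = 24 | 3·6+1·6+4·0+3·0 = 24
gcd(6,3,1,4,3) = 1

Coefficients: [6, 3, 1, 4, 3]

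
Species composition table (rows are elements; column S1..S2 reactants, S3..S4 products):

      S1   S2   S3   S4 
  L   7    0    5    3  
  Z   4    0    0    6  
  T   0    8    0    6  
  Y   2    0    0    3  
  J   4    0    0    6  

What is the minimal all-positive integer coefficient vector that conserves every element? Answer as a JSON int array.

Coefficients: [6, 3, 6, 4]

L: 6·7+3·0 = 42 | 6·5+4·3 = 42
Z: 6·4+3·0 = 24 | 6·0+4·6 = 24
T: 6·0+3·8 = 24 | 6·0+4·6 = 24
Y: 6·2+3·0 = 12 | 6·0+4·3 = 12
J: 6·4+3·0 = 24 | 6·0+4·6 = 24
gcd(6,3,6,4) = 1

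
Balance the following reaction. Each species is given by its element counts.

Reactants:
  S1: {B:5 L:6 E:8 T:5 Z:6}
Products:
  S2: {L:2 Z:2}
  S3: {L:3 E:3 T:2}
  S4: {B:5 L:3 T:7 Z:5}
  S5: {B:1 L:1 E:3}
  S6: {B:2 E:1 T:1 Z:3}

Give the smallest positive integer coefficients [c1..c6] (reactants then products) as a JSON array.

B: 4·5 = 20 | 2·0+4·0+1·5+5·1+5·2 = 20
L: 4·6 = 24 | 2·2+4·3+1·3+5·1+5·0 = 24
E: 4·8 = 32 | 2·0+4·3+1·0+5·3+5·1 = 32
T: 4·5 = 20 | 2·0+4·2+1·7+5·0+5·1 = 20
Z: 4·6 = 24 | 2·2+4·0+1·5+5·0+5·3 = 24
gcd(4,2,4,1,5,5) = 1

Coefficients: [4, 2, 4, 1, 5, 5]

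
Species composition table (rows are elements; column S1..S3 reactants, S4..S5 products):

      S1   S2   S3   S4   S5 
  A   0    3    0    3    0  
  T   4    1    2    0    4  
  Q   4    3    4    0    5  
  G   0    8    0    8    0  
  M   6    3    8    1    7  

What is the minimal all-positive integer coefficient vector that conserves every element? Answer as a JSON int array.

Coefficients: [5, 2, 1, 2, 6]

A: 5·0+2·3+1·0 = 6 | 2·3+6·0 = 6
T: 5·4+2·1+1·2 = 24 | 2·0+6·4 = 24
Q: 5·4+2·3+1·4 = 30 | 2·0+6·5 = 30
G: 5·0+2·8+1·0 = 16 | 2·8+6·0 = 16
M: 5·6+2·3+1·8 = 44 | 2·1+6·7 = 44
gcd(5,2,1,2,6) = 1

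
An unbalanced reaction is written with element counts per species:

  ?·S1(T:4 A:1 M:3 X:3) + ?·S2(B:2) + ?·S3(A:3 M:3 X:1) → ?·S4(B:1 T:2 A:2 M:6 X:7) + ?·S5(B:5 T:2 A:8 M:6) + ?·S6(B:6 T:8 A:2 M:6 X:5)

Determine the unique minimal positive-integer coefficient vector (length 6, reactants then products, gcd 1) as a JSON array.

B: 3·0+6·2+3·0 = 12 | 1·1+1·5+1·6 = 12
T: 3·4+6·0+3·0 = 12 | 1·2+1·2+1·8 = 12
A: 3·1+6·0+3·3 = 12 | 1·2+1·8+1·2 = 12
M: 3·3+6·0+3·3 = 18 | 1·6+1·6+1·6 = 18
X: 3·3+6·0+3·1 = 12 | 1·7+1·0+1·5 = 12
gcd(3,6,3,1,1,1) = 1

Coefficients: [3, 6, 3, 1, 1, 1]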